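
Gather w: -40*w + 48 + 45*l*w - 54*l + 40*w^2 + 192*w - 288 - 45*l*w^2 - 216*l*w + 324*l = 270*l + w^2*(40 - 45*l) + w*(152 - 171*l) - 240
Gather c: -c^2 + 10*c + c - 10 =-c^2 + 11*c - 10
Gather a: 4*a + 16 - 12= 4*a + 4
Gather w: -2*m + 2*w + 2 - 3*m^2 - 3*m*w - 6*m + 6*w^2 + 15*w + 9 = -3*m^2 - 8*m + 6*w^2 + w*(17 - 3*m) + 11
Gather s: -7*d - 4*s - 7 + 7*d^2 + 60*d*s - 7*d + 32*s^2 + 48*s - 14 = 7*d^2 - 14*d + 32*s^2 + s*(60*d + 44) - 21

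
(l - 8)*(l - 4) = l^2 - 12*l + 32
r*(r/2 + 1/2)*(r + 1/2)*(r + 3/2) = r^4/2 + 3*r^3/2 + 11*r^2/8 + 3*r/8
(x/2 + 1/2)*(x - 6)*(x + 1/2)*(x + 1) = x^4/2 - 7*x^3/4 - 13*x^2/2 - 23*x/4 - 3/2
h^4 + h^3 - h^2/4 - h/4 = h*(h - 1/2)*(h + 1/2)*(h + 1)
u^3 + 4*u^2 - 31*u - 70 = (u - 5)*(u + 2)*(u + 7)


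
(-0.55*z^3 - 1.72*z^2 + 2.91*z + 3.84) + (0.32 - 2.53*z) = -0.55*z^3 - 1.72*z^2 + 0.38*z + 4.16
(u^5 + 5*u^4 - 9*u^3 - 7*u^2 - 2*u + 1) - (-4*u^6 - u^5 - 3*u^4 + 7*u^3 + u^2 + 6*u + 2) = 4*u^6 + 2*u^5 + 8*u^4 - 16*u^3 - 8*u^2 - 8*u - 1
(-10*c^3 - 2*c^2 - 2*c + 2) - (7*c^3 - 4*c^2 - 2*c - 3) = -17*c^3 + 2*c^2 + 5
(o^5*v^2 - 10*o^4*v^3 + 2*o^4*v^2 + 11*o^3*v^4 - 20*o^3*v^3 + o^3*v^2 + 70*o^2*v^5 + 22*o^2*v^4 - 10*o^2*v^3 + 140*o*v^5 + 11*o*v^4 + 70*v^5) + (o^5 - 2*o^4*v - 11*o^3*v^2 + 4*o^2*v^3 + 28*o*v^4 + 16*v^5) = o^5*v^2 + o^5 - 10*o^4*v^3 + 2*o^4*v^2 - 2*o^4*v + 11*o^3*v^4 - 20*o^3*v^3 - 10*o^3*v^2 + 70*o^2*v^5 + 22*o^2*v^4 - 6*o^2*v^3 + 140*o*v^5 + 39*o*v^4 + 86*v^5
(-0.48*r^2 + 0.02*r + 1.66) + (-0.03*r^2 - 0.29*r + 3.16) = -0.51*r^2 - 0.27*r + 4.82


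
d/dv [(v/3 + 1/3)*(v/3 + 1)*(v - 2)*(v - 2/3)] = 4*v^3/9 + 4*v^2/9 - 38*v/27 - 8/27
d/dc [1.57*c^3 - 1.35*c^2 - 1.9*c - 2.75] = 4.71*c^2 - 2.7*c - 1.9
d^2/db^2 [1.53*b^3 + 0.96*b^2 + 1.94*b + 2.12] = 9.18*b + 1.92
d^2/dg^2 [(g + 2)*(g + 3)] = 2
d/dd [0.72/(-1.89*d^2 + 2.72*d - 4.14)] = (2.7216*d - 1.9584)/(1.89*d^2 - 2.72*d + 4.14)^2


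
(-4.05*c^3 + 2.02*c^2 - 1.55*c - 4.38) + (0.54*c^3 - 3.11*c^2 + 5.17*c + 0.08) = -3.51*c^3 - 1.09*c^2 + 3.62*c - 4.3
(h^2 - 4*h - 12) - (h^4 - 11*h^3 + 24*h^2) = -h^4 + 11*h^3 - 23*h^2 - 4*h - 12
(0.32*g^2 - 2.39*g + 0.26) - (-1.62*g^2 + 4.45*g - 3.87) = 1.94*g^2 - 6.84*g + 4.13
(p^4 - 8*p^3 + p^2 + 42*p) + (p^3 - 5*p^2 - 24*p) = p^4 - 7*p^3 - 4*p^2 + 18*p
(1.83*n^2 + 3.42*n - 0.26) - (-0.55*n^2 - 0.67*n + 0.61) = 2.38*n^2 + 4.09*n - 0.87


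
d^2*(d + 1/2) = d^3 + d^2/2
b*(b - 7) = b^2 - 7*b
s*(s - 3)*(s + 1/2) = s^3 - 5*s^2/2 - 3*s/2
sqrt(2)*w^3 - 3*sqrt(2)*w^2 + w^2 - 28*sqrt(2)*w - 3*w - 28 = (w - 7)*(w + 4)*(sqrt(2)*w + 1)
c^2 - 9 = (c - 3)*(c + 3)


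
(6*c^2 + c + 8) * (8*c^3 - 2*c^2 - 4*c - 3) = 48*c^5 - 4*c^4 + 38*c^3 - 38*c^2 - 35*c - 24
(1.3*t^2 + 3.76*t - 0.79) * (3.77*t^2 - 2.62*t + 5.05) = 4.901*t^4 + 10.7692*t^3 - 6.2645*t^2 + 21.0578*t - 3.9895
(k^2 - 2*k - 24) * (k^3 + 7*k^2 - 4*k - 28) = k^5 + 5*k^4 - 42*k^3 - 188*k^2 + 152*k + 672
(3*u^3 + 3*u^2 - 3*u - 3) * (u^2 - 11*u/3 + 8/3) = 3*u^5 - 8*u^4 - 6*u^3 + 16*u^2 + 3*u - 8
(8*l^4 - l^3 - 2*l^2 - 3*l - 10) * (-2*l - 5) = -16*l^5 - 38*l^4 + 9*l^3 + 16*l^2 + 35*l + 50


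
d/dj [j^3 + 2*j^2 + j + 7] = 3*j^2 + 4*j + 1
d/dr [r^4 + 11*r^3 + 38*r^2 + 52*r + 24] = 4*r^3 + 33*r^2 + 76*r + 52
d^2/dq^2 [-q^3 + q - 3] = -6*q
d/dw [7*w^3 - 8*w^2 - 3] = w*(21*w - 16)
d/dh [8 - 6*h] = -6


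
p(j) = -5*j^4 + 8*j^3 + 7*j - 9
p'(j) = -20*j^3 + 24*j^2 + 7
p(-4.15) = -2092.91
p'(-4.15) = 1849.81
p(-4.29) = -2364.21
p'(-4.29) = 2027.77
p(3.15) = -229.18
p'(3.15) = -379.98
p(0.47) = -5.12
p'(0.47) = 10.23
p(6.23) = -5563.16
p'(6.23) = -3897.58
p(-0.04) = -9.28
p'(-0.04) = 7.04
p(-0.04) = -9.28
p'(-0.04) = 7.04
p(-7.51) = -19354.94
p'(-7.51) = 9831.90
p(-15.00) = -280239.00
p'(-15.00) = 72907.00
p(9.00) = -26919.00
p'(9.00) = -12629.00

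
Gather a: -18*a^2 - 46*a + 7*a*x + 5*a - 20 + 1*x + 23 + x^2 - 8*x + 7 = -18*a^2 + a*(7*x - 41) + x^2 - 7*x + 10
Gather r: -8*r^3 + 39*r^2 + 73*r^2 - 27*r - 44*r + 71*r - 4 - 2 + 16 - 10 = -8*r^3 + 112*r^2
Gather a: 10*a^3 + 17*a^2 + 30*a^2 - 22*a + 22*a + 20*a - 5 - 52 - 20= 10*a^3 + 47*a^2 + 20*a - 77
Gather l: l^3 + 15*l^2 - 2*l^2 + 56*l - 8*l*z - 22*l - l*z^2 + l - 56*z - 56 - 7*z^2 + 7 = l^3 + 13*l^2 + l*(-z^2 - 8*z + 35) - 7*z^2 - 56*z - 49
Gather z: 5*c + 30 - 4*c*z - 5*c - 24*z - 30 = z*(-4*c - 24)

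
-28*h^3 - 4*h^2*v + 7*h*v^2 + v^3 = (-2*h + v)*(2*h + v)*(7*h + v)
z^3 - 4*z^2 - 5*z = z*(z - 5)*(z + 1)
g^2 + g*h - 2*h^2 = (g - h)*(g + 2*h)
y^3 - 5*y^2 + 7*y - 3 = (y - 3)*(y - 1)^2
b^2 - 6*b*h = b*(b - 6*h)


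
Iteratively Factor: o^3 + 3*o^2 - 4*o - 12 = (o + 2)*(o^2 + o - 6) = (o - 2)*(o + 2)*(o + 3)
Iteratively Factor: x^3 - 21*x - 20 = (x + 4)*(x^2 - 4*x - 5) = (x + 1)*(x + 4)*(x - 5)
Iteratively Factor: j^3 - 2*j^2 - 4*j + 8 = (j - 2)*(j^2 - 4) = (j - 2)*(j + 2)*(j - 2)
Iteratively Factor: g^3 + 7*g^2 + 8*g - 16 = (g - 1)*(g^2 + 8*g + 16) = (g - 1)*(g + 4)*(g + 4)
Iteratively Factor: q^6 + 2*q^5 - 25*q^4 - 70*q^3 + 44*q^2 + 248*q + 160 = (q - 2)*(q^5 + 4*q^4 - 17*q^3 - 104*q^2 - 164*q - 80) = (q - 2)*(q + 4)*(q^4 - 17*q^2 - 36*q - 20) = (q - 5)*(q - 2)*(q + 4)*(q^3 + 5*q^2 + 8*q + 4) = (q - 5)*(q - 2)*(q + 1)*(q + 4)*(q^2 + 4*q + 4) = (q - 5)*(q - 2)*(q + 1)*(q + 2)*(q + 4)*(q + 2)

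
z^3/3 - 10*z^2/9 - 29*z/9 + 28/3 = (z/3 + 1)*(z - 4)*(z - 7/3)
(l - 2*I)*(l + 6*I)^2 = l^3 + 10*I*l^2 - 12*l + 72*I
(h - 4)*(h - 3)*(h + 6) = h^3 - h^2 - 30*h + 72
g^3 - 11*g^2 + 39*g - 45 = (g - 5)*(g - 3)^2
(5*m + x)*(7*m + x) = 35*m^2 + 12*m*x + x^2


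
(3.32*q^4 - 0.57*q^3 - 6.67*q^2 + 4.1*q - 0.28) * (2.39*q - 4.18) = 7.9348*q^5 - 15.2399*q^4 - 13.5587*q^3 + 37.6796*q^2 - 17.8072*q + 1.1704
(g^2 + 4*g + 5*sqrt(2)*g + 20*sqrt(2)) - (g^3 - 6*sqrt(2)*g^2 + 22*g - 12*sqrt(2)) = -g^3 + g^2 + 6*sqrt(2)*g^2 - 18*g + 5*sqrt(2)*g + 32*sqrt(2)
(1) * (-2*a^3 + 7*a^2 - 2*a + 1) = -2*a^3 + 7*a^2 - 2*a + 1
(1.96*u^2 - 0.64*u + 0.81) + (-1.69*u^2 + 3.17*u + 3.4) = 0.27*u^2 + 2.53*u + 4.21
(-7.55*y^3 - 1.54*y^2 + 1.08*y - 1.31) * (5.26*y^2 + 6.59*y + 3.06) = -39.713*y^5 - 57.8549*y^4 - 27.5708*y^3 - 4.4858*y^2 - 5.3281*y - 4.0086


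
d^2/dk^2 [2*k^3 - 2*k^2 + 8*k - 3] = 12*k - 4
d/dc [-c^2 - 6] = -2*c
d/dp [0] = 0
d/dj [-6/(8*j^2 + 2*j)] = 3*(8*j + 1)/(j^2*(4*j + 1)^2)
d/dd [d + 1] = 1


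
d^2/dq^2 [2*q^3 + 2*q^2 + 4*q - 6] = 12*q + 4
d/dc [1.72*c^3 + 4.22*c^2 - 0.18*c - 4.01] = 5.16*c^2 + 8.44*c - 0.18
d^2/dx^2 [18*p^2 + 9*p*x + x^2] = 2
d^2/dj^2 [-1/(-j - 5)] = 2/(j + 5)^3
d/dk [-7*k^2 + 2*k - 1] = 2 - 14*k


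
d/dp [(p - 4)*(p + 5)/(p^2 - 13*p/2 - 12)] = 2*(-15*p^2 + 32*p - 284)/(4*p^4 - 52*p^3 + 73*p^2 + 624*p + 576)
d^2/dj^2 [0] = 0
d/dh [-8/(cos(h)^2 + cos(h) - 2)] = -8*(2*cos(h) + 1)*sin(h)/(cos(h)^2 + cos(h) - 2)^2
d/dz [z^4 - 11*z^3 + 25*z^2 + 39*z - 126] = 4*z^3 - 33*z^2 + 50*z + 39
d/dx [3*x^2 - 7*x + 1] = 6*x - 7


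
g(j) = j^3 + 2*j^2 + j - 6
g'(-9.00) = 208.00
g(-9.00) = -582.00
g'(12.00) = 481.00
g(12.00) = 2022.00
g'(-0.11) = 0.60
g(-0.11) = -6.09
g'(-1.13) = 0.31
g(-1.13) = -6.02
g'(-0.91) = -0.16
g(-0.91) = -6.01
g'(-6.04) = 86.28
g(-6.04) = -159.43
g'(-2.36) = 8.27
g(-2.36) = -10.37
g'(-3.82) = 29.50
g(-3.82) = -36.38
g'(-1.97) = 4.76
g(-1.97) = -7.85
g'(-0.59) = -0.32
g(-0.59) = -6.10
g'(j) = 3*j^2 + 4*j + 1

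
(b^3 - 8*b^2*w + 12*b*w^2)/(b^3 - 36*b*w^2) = (b - 2*w)/(b + 6*w)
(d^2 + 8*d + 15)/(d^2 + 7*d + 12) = (d + 5)/(d + 4)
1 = 1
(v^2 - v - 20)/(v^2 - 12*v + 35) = (v + 4)/(v - 7)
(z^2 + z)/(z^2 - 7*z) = (z + 1)/(z - 7)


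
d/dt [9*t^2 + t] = 18*t + 1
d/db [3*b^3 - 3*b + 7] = 9*b^2 - 3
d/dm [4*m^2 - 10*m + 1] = 8*m - 10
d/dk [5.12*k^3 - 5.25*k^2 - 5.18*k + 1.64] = 15.36*k^2 - 10.5*k - 5.18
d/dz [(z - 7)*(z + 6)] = 2*z - 1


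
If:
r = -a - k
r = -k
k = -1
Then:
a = 0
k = -1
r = 1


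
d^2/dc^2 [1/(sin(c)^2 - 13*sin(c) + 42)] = (-4*sin(c)^4 + 39*sin(c)^3 + 5*sin(c)^2 - 624*sin(c) + 254)/(sin(c)^2 - 13*sin(c) + 42)^3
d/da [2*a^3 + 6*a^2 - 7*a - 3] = 6*a^2 + 12*a - 7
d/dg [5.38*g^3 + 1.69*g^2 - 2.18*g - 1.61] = 16.14*g^2 + 3.38*g - 2.18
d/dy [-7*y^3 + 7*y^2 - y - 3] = -21*y^2 + 14*y - 1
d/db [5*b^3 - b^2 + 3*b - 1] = 15*b^2 - 2*b + 3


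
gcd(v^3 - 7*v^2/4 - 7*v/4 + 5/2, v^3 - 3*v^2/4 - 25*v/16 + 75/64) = v + 5/4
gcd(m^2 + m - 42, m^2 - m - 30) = m - 6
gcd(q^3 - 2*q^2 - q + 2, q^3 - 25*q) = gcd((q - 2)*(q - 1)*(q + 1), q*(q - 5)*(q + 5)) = 1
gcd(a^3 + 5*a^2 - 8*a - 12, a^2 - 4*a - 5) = a + 1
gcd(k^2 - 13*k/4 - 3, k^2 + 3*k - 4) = 1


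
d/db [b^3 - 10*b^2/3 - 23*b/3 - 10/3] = 3*b^2 - 20*b/3 - 23/3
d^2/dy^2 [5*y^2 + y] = 10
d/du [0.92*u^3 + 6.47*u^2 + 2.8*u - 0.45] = 2.76*u^2 + 12.94*u + 2.8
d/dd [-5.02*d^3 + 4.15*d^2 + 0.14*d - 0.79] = -15.06*d^2 + 8.3*d + 0.14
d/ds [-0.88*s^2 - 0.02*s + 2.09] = -1.76*s - 0.02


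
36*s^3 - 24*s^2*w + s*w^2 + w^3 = (-3*s + w)*(-2*s + w)*(6*s + w)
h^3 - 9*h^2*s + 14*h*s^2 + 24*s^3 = (h - 6*s)*(h - 4*s)*(h + s)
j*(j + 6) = j^2 + 6*j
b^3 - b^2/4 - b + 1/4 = (b - 1)*(b - 1/4)*(b + 1)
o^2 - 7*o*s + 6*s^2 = (o - 6*s)*(o - s)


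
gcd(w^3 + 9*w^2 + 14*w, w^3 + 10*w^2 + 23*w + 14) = w^2 + 9*w + 14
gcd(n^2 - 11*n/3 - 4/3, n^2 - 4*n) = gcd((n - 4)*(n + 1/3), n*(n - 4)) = n - 4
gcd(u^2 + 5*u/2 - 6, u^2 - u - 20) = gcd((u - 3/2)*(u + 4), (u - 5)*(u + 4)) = u + 4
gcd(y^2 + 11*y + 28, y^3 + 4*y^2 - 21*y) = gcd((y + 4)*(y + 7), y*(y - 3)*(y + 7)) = y + 7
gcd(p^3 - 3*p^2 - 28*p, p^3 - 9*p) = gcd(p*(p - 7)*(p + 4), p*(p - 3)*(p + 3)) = p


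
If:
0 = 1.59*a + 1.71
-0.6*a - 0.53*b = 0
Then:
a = -1.08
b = 1.22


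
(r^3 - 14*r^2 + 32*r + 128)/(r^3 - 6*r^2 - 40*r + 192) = (r^2 - 6*r - 16)/(r^2 + 2*r - 24)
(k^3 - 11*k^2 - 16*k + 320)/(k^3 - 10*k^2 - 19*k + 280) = (k - 8)/(k - 7)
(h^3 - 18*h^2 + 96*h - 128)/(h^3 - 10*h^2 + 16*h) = (h - 8)/h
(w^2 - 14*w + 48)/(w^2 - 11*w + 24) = (w - 6)/(w - 3)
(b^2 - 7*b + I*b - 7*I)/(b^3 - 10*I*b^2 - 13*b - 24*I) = (b - 7)/(b^2 - 11*I*b - 24)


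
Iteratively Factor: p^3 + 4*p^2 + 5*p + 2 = (p + 1)*(p^2 + 3*p + 2) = (p + 1)^2*(p + 2)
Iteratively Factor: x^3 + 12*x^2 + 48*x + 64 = (x + 4)*(x^2 + 8*x + 16) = (x + 4)^2*(x + 4)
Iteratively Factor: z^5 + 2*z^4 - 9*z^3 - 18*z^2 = (z - 3)*(z^4 + 5*z^3 + 6*z^2) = z*(z - 3)*(z^3 + 5*z^2 + 6*z) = z*(z - 3)*(z + 3)*(z^2 + 2*z) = z*(z - 3)*(z + 2)*(z + 3)*(z)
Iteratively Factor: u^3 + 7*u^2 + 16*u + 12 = (u + 2)*(u^2 + 5*u + 6) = (u + 2)*(u + 3)*(u + 2)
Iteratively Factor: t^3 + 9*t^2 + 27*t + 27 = (t + 3)*(t^2 + 6*t + 9) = (t + 3)^2*(t + 3)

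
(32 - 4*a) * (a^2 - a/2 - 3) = -4*a^3 + 34*a^2 - 4*a - 96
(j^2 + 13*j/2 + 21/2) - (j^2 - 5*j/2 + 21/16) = 9*j + 147/16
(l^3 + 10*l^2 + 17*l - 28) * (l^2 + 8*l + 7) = l^5 + 18*l^4 + 104*l^3 + 178*l^2 - 105*l - 196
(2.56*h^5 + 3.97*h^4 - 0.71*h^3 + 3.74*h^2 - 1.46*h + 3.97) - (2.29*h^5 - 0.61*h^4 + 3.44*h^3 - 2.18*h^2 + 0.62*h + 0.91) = 0.27*h^5 + 4.58*h^4 - 4.15*h^3 + 5.92*h^2 - 2.08*h + 3.06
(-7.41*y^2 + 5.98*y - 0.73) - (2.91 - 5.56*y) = -7.41*y^2 + 11.54*y - 3.64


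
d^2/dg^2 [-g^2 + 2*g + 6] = -2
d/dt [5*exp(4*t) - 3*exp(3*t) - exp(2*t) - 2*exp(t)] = (20*exp(3*t) - 9*exp(2*t) - 2*exp(t) - 2)*exp(t)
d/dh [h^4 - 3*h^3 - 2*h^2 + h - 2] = 4*h^3 - 9*h^2 - 4*h + 1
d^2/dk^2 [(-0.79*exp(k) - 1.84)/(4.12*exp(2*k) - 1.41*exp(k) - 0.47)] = (-13.409776*exp(4*k) - 129.520852*exp(3*k) + 22.888248*exp(2*k) - 17.386475*exp(k) + 1.044857)*exp(k)/(69.934528*exp(6*k) - 71.801712*exp(5*k) + 0.639012000000001*exp(4*k) + 13.578723*exp(3*k) - 0.0728969999999993*exp(2*k) - 0.934407*exp(k) - 0.103823)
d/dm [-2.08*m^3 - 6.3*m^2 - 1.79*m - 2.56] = -6.24*m^2 - 12.6*m - 1.79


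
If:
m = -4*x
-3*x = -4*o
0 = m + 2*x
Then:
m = 0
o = 0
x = 0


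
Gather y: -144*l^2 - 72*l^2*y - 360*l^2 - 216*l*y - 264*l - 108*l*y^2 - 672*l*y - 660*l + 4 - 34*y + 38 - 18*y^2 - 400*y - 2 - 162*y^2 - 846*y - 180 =-504*l^2 - 924*l + y^2*(-108*l - 180) + y*(-72*l^2 - 888*l - 1280) - 140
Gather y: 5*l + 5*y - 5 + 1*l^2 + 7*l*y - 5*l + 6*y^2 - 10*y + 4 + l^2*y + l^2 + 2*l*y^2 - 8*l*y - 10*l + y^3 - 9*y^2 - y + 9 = 2*l^2 - 10*l + y^3 + y^2*(2*l - 3) + y*(l^2 - l - 6) + 8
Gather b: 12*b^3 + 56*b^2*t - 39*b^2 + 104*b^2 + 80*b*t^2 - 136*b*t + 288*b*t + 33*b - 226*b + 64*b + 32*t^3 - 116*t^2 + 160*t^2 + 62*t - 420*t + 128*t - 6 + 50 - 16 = 12*b^3 + b^2*(56*t + 65) + b*(80*t^2 + 152*t - 129) + 32*t^3 + 44*t^2 - 230*t + 28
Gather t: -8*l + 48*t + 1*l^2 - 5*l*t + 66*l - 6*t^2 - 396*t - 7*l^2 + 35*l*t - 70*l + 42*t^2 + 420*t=-6*l^2 - 12*l + 36*t^2 + t*(30*l + 72)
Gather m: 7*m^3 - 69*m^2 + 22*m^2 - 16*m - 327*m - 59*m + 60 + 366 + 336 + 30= 7*m^3 - 47*m^2 - 402*m + 792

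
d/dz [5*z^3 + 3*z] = 15*z^2 + 3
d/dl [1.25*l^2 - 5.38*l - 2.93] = 2.5*l - 5.38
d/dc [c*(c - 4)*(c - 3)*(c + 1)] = 4*c^3 - 18*c^2 + 10*c + 12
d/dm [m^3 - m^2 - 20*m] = 3*m^2 - 2*m - 20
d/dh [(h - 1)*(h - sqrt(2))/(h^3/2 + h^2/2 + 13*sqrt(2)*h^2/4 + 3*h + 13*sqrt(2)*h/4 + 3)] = 4*(-(h - 1)*(h - sqrt(2))*(6*h^2 + 4*h + 26*sqrt(2)*h + 12 + 13*sqrt(2)) + (2*h - sqrt(2) - 1)*(2*h^3 + 2*h^2 + 13*sqrt(2)*h^2 + 12*h + 13*sqrt(2)*h + 12))/(2*h^3 + 2*h^2 + 13*sqrt(2)*h^2 + 12*h + 13*sqrt(2)*h + 12)^2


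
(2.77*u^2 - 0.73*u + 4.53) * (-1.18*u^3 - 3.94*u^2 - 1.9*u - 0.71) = -3.2686*u^5 - 10.0524*u^4 - 7.7322*u^3 - 18.4279*u^2 - 8.0887*u - 3.2163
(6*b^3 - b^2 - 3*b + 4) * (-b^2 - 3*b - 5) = -6*b^5 - 17*b^4 - 24*b^3 + 10*b^2 + 3*b - 20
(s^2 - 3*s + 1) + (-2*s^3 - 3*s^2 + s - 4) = -2*s^3 - 2*s^2 - 2*s - 3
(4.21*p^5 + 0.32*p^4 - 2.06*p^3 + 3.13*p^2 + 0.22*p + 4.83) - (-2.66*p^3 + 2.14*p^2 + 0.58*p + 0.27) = 4.21*p^5 + 0.32*p^4 + 0.6*p^3 + 0.99*p^2 - 0.36*p + 4.56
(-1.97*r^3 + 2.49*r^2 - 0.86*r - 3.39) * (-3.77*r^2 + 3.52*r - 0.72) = 7.4269*r^5 - 16.3217*r^4 + 13.4254*r^3 + 7.9603*r^2 - 11.3136*r + 2.4408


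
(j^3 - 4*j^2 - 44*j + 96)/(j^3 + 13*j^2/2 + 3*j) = 2*(j^2 - 10*j + 16)/(j*(2*j + 1))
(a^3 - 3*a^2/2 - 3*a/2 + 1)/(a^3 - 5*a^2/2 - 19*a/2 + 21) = (2*a^2 + a - 1)/(2*a^2 - a - 21)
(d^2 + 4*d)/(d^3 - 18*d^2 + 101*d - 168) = d*(d + 4)/(d^3 - 18*d^2 + 101*d - 168)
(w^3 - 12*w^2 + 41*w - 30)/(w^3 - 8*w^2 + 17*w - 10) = (w - 6)/(w - 2)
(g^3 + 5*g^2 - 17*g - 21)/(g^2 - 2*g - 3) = g + 7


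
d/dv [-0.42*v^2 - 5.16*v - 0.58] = -0.84*v - 5.16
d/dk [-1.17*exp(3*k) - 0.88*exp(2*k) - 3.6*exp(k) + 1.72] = (-3.51*exp(2*k) - 1.76*exp(k) - 3.6)*exp(k)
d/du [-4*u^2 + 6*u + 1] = 6 - 8*u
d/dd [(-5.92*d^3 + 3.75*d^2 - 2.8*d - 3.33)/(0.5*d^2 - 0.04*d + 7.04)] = (-2.96*d^4 + 0.4736*d^3 - 123.7804*d^2 + 56.13*d - 19.8452)/(0.25*d^4 - 0.04*d^3 + 7.0416*d^2 - 0.5632*d + 49.5616)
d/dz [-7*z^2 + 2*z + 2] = 2 - 14*z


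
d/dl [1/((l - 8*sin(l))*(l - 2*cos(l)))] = (-(l - 8*sin(l))*(2*sin(l) + 1) + (l - 2*cos(l))*(8*cos(l) - 1))/((l - 8*sin(l))^2*(l - 2*cos(l))^2)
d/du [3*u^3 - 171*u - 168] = 9*u^2 - 171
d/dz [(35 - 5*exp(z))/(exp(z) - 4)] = -15*exp(z)/(exp(z) - 4)^2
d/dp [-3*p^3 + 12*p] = 12 - 9*p^2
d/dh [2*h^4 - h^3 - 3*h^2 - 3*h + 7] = 8*h^3 - 3*h^2 - 6*h - 3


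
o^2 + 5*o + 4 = (o + 1)*(o + 4)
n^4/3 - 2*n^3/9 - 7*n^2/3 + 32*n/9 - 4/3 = (n/3 + 1)*(n - 2)*(n - 1)*(n - 2/3)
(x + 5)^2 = x^2 + 10*x + 25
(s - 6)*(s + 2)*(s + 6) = s^3 + 2*s^2 - 36*s - 72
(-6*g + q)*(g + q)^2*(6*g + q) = -36*g^4 - 72*g^3*q - 35*g^2*q^2 + 2*g*q^3 + q^4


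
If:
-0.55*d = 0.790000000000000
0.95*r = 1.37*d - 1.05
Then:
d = -1.44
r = -3.18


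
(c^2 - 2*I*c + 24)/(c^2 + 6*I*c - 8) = (c - 6*I)/(c + 2*I)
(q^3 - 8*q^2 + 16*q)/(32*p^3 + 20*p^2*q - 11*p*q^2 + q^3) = q*(q^2 - 8*q + 16)/(32*p^3 + 20*p^2*q - 11*p*q^2 + q^3)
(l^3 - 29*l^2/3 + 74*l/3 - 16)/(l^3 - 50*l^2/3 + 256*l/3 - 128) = (l - 1)/(l - 8)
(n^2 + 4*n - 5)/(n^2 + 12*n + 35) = (n - 1)/(n + 7)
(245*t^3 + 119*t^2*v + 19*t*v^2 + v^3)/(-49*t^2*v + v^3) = (-35*t^2 - 12*t*v - v^2)/(v*(7*t - v))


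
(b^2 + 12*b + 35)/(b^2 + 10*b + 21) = (b + 5)/(b + 3)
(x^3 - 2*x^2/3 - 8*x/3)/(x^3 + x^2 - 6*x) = (x + 4/3)/(x + 3)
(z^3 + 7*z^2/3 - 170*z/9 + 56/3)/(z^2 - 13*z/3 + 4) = (z^2 + 11*z/3 - 14)/(z - 3)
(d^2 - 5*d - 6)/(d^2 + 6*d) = (d^2 - 5*d - 6)/(d*(d + 6))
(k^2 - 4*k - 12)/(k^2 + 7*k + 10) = (k - 6)/(k + 5)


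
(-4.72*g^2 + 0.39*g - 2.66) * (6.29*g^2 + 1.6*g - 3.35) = -29.6888*g^4 - 5.0989*g^3 - 0.295400000000003*g^2 - 5.5625*g + 8.911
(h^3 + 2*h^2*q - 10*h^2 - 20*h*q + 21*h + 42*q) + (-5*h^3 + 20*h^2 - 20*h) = -4*h^3 + 2*h^2*q + 10*h^2 - 20*h*q + h + 42*q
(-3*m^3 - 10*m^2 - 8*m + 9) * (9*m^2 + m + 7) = -27*m^5 - 93*m^4 - 103*m^3 + 3*m^2 - 47*m + 63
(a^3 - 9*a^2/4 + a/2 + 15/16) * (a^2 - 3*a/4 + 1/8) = a^5 - 3*a^4 + 37*a^3/16 + 9*a^2/32 - 41*a/64 + 15/128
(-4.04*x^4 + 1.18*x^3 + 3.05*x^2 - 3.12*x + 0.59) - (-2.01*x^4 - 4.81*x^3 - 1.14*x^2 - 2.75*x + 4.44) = -2.03*x^4 + 5.99*x^3 + 4.19*x^2 - 0.37*x - 3.85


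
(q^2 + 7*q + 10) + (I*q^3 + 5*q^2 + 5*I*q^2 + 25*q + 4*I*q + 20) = I*q^3 + 6*q^2 + 5*I*q^2 + 32*q + 4*I*q + 30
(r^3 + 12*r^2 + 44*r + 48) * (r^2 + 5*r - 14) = r^5 + 17*r^4 + 90*r^3 + 100*r^2 - 376*r - 672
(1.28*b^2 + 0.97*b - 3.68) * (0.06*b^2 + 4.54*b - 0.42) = 0.0768*b^4 + 5.8694*b^3 + 3.6454*b^2 - 17.1146*b + 1.5456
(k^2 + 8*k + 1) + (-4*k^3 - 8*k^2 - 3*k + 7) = -4*k^3 - 7*k^2 + 5*k + 8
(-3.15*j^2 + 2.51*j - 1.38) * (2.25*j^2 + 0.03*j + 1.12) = -7.0875*j^4 + 5.553*j^3 - 6.5577*j^2 + 2.7698*j - 1.5456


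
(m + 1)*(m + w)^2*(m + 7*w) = m^4 + 9*m^3*w + m^3 + 15*m^2*w^2 + 9*m^2*w + 7*m*w^3 + 15*m*w^2 + 7*w^3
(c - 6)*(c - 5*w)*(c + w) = c^3 - 4*c^2*w - 6*c^2 - 5*c*w^2 + 24*c*w + 30*w^2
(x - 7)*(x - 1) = x^2 - 8*x + 7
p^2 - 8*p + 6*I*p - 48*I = (p - 8)*(p + 6*I)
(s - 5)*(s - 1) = s^2 - 6*s + 5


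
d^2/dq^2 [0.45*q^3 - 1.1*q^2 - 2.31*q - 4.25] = 2.7*q - 2.2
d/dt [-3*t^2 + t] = 1 - 6*t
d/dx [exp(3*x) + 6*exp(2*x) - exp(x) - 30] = (3*exp(2*x) + 12*exp(x) - 1)*exp(x)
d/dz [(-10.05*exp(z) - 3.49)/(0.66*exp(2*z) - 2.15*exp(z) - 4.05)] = (6.633*exp(2*z) + 4.6068*exp(z) + 33.199)*exp(z)/(0.4356*exp(4*z) - 2.838*exp(3*z) - 0.7235*exp(2*z) + 17.415*exp(z) + 16.4025)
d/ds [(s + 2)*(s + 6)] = 2*s + 8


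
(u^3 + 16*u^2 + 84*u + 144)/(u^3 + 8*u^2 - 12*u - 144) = (u + 4)/(u - 4)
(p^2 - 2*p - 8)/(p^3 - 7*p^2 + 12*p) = (p + 2)/(p*(p - 3))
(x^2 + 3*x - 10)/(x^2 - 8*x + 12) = (x + 5)/(x - 6)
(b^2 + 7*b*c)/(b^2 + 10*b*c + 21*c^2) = b/(b + 3*c)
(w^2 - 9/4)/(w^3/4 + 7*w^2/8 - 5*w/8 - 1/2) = 2*(4*w^2 - 9)/(2*w^3 + 7*w^2 - 5*w - 4)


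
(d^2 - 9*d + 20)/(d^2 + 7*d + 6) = (d^2 - 9*d + 20)/(d^2 + 7*d + 6)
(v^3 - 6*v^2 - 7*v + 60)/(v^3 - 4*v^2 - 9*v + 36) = (v - 5)/(v - 3)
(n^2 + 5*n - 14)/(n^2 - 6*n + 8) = (n + 7)/(n - 4)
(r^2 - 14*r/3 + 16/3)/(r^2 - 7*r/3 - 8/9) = 3*(r - 2)/(3*r + 1)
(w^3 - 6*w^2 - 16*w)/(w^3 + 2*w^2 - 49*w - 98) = w*(w - 8)/(w^2 - 49)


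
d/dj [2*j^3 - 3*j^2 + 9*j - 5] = 6*j^2 - 6*j + 9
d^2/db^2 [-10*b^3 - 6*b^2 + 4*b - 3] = -60*b - 12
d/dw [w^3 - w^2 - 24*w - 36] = 3*w^2 - 2*w - 24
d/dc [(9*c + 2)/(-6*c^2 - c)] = 2*(27*c^2 + 12*c + 1)/(c^2*(36*c^2 + 12*c + 1))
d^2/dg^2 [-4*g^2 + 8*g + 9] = -8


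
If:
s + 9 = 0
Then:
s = -9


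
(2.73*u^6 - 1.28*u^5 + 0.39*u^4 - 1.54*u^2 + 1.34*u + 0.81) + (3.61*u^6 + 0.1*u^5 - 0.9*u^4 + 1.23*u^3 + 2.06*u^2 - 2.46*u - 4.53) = 6.34*u^6 - 1.18*u^5 - 0.51*u^4 + 1.23*u^3 + 0.52*u^2 - 1.12*u - 3.72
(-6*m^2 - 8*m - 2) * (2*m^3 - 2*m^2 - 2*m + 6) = -12*m^5 - 4*m^4 + 24*m^3 - 16*m^2 - 44*m - 12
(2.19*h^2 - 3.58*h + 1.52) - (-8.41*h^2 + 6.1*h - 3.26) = 10.6*h^2 - 9.68*h + 4.78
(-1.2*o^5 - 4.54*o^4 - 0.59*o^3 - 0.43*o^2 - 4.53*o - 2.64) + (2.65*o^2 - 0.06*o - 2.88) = -1.2*o^5 - 4.54*o^4 - 0.59*o^3 + 2.22*o^2 - 4.59*o - 5.52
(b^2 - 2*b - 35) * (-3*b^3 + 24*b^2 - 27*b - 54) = -3*b^5 + 30*b^4 + 30*b^3 - 840*b^2 + 1053*b + 1890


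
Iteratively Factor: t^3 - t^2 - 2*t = (t)*(t^2 - t - 2) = t*(t + 1)*(t - 2)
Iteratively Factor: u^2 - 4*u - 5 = (u + 1)*(u - 5)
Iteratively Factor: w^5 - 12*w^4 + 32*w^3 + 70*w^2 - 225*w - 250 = (w - 5)*(w^4 - 7*w^3 - 3*w^2 + 55*w + 50) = (w - 5)*(w + 1)*(w^3 - 8*w^2 + 5*w + 50) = (w - 5)*(w + 1)*(w + 2)*(w^2 - 10*w + 25) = (w - 5)^2*(w + 1)*(w + 2)*(w - 5)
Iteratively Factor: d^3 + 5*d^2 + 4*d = (d + 4)*(d^2 + d) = (d + 1)*(d + 4)*(d)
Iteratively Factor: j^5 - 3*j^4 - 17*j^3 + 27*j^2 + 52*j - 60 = (j + 2)*(j^4 - 5*j^3 - 7*j^2 + 41*j - 30) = (j - 1)*(j + 2)*(j^3 - 4*j^2 - 11*j + 30) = (j - 5)*(j - 1)*(j + 2)*(j^2 + j - 6) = (j - 5)*(j - 1)*(j + 2)*(j + 3)*(j - 2)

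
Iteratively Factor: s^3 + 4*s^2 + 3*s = (s + 1)*(s^2 + 3*s) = (s + 1)*(s + 3)*(s)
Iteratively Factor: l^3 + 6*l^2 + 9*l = (l + 3)*(l^2 + 3*l) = (l + 3)^2*(l)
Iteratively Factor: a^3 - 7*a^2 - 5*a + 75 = (a - 5)*(a^2 - 2*a - 15) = (a - 5)^2*(a + 3)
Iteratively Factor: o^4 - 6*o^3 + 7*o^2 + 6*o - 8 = (o - 2)*(o^3 - 4*o^2 - o + 4) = (o - 2)*(o - 1)*(o^2 - 3*o - 4) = (o - 4)*(o - 2)*(o - 1)*(o + 1)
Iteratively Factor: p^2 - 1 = (p + 1)*(p - 1)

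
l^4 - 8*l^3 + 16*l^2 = l^2*(l - 4)^2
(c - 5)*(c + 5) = c^2 - 25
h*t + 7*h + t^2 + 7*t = (h + t)*(t + 7)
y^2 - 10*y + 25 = (y - 5)^2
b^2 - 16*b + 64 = (b - 8)^2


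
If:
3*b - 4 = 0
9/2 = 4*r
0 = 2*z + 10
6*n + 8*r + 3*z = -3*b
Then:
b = 4/3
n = 1/3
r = 9/8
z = -5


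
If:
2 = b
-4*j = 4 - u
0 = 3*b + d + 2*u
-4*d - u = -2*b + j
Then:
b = 2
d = 70/27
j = -56/27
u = -116/27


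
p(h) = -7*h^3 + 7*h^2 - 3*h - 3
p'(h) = -21*h^2 + 14*h - 3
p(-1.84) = 69.83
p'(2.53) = -102.00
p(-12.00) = 13137.00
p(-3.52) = 399.59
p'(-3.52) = -312.48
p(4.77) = -617.76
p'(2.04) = -61.83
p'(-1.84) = -99.86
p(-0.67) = 4.26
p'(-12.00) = -3195.00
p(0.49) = -3.61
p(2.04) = -39.42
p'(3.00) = -150.00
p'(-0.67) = -21.81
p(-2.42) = 144.46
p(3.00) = -138.00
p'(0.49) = -1.18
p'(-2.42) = -159.86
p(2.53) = -79.14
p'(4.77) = -414.03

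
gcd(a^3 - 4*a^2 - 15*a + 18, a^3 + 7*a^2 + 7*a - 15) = a^2 + 2*a - 3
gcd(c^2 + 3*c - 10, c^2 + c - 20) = c + 5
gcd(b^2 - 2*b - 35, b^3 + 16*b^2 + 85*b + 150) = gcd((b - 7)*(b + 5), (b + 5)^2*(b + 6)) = b + 5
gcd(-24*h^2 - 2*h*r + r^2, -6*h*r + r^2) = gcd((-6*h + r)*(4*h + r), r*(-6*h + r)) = -6*h + r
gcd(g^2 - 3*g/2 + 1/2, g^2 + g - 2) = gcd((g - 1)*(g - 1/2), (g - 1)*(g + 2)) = g - 1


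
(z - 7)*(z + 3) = z^2 - 4*z - 21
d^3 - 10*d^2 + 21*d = d*(d - 7)*(d - 3)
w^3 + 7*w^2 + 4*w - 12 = (w - 1)*(w + 2)*(w + 6)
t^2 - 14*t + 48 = (t - 8)*(t - 6)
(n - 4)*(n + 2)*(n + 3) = n^3 + n^2 - 14*n - 24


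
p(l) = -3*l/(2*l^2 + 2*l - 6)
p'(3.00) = 0.22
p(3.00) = -0.50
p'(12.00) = 0.01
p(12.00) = -0.12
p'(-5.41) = 0.11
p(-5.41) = 0.39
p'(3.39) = 0.15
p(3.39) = -0.43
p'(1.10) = 13.26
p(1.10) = 2.39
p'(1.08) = 11.00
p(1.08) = 2.15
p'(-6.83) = 0.05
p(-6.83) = 0.28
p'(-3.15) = 1.36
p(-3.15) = 1.25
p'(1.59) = 6.63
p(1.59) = -2.13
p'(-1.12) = 0.78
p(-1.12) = -0.59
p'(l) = -3*l*(-4*l - 2)/(2*l^2 + 2*l - 6)^2 - 3/(2*l^2 + 2*l - 6)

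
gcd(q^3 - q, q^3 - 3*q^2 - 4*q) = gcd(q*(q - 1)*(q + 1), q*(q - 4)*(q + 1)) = q^2 + q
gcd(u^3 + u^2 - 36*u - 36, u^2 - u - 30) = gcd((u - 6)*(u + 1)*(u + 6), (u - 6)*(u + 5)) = u - 6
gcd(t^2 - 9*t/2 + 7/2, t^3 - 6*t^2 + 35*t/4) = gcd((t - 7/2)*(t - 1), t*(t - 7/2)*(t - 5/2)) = t - 7/2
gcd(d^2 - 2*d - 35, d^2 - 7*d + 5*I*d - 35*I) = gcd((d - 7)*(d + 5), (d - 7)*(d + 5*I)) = d - 7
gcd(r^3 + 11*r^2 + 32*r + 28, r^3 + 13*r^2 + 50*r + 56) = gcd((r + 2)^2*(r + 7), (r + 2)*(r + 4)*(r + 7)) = r^2 + 9*r + 14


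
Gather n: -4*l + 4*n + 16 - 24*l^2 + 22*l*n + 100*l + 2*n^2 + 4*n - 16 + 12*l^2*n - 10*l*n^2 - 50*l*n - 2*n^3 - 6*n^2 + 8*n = -24*l^2 + 96*l - 2*n^3 + n^2*(-10*l - 4) + n*(12*l^2 - 28*l + 16)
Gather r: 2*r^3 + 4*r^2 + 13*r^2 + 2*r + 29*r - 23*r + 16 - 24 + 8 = 2*r^3 + 17*r^2 + 8*r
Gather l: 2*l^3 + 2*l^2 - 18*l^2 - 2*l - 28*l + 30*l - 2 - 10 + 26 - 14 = 2*l^3 - 16*l^2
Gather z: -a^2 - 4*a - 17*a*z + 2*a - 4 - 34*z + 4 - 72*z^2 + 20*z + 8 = -a^2 - 2*a - 72*z^2 + z*(-17*a - 14) + 8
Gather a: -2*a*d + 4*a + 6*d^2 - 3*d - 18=a*(4 - 2*d) + 6*d^2 - 3*d - 18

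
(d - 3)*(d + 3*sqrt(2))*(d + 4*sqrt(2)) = d^3 - 3*d^2 + 7*sqrt(2)*d^2 - 21*sqrt(2)*d + 24*d - 72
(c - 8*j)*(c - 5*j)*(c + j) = c^3 - 12*c^2*j + 27*c*j^2 + 40*j^3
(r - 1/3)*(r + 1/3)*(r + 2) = r^3 + 2*r^2 - r/9 - 2/9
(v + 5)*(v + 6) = v^2 + 11*v + 30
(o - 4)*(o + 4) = o^2 - 16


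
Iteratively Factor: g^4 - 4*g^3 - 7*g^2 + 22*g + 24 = (g + 1)*(g^3 - 5*g^2 - 2*g + 24) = (g - 4)*(g + 1)*(g^2 - g - 6) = (g - 4)*(g - 3)*(g + 1)*(g + 2)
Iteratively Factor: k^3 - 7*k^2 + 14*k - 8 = (k - 4)*(k^2 - 3*k + 2) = (k - 4)*(k - 1)*(k - 2)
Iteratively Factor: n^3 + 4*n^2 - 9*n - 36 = (n + 3)*(n^2 + n - 12) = (n - 3)*(n + 3)*(n + 4)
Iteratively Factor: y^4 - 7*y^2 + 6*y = (y - 1)*(y^3 + y^2 - 6*y) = (y - 2)*(y - 1)*(y^2 + 3*y) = y*(y - 2)*(y - 1)*(y + 3)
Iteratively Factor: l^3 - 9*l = (l + 3)*(l^2 - 3*l) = l*(l + 3)*(l - 3)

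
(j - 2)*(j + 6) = j^2 + 4*j - 12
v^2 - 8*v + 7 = (v - 7)*(v - 1)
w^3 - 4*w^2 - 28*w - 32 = (w - 8)*(w + 2)^2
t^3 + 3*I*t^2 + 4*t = t*(t - I)*(t + 4*I)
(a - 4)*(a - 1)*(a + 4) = a^3 - a^2 - 16*a + 16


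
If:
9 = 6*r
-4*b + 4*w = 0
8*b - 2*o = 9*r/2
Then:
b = w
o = 4*w - 27/8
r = 3/2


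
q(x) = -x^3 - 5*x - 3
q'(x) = -3*x^2 - 5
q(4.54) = -119.28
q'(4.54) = -66.83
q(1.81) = -17.98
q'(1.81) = -14.83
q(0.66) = -6.59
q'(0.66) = -6.31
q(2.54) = -32.09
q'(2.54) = -24.35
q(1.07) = -9.58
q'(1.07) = -8.43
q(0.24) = -4.21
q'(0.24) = -5.17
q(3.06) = -46.95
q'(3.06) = -33.09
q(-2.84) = 34.11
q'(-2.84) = -29.20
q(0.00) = -3.00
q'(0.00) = -5.00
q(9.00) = -777.00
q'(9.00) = -248.00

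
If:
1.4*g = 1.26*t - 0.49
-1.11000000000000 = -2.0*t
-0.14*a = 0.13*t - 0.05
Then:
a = -0.16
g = 0.15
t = 0.56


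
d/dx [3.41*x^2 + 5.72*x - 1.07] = 6.82*x + 5.72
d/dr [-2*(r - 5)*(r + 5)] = -4*r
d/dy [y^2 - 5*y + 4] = 2*y - 5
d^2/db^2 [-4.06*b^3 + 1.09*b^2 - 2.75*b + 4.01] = 2.18 - 24.36*b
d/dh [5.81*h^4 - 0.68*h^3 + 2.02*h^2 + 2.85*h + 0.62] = 23.24*h^3 - 2.04*h^2 + 4.04*h + 2.85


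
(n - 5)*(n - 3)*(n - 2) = n^3 - 10*n^2 + 31*n - 30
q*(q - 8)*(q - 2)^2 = q^4 - 12*q^3 + 36*q^2 - 32*q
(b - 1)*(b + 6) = b^2 + 5*b - 6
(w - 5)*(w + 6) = w^2 + w - 30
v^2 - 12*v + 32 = (v - 8)*(v - 4)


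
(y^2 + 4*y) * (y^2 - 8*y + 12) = y^4 - 4*y^3 - 20*y^2 + 48*y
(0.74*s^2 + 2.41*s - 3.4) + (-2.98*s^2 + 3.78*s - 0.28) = -2.24*s^2 + 6.19*s - 3.68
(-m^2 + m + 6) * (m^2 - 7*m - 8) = -m^4 + 8*m^3 + 7*m^2 - 50*m - 48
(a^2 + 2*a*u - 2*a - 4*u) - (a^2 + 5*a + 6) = 2*a*u - 7*a - 4*u - 6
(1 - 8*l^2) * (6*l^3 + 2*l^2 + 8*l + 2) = -48*l^5 - 16*l^4 - 58*l^3 - 14*l^2 + 8*l + 2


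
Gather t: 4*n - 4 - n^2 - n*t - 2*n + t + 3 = -n^2 + 2*n + t*(1 - n) - 1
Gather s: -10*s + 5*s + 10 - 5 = 5 - 5*s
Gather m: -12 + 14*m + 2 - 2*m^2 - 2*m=-2*m^2 + 12*m - 10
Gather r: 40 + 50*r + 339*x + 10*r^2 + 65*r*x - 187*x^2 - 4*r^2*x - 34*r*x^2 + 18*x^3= r^2*(10 - 4*x) + r*(-34*x^2 + 65*x + 50) + 18*x^3 - 187*x^2 + 339*x + 40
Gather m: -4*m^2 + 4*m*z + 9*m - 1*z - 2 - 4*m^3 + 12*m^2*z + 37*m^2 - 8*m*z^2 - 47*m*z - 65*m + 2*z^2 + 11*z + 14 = -4*m^3 + m^2*(12*z + 33) + m*(-8*z^2 - 43*z - 56) + 2*z^2 + 10*z + 12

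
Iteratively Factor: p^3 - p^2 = (p)*(p^2 - p) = p*(p - 1)*(p)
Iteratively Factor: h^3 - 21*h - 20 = (h - 5)*(h^2 + 5*h + 4) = (h - 5)*(h + 1)*(h + 4)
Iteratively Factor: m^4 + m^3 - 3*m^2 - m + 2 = (m + 2)*(m^3 - m^2 - m + 1) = (m - 1)*(m + 2)*(m^2 - 1) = (m - 1)^2*(m + 2)*(m + 1)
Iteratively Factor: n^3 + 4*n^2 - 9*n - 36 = (n + 3)*(n^2 + n - 12) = (n - 3)*(n + 3)*(n + 4)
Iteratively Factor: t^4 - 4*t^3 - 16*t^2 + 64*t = (t)*(t^3 - 4*t^2 - 16*t + 64) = t*(t - 4)*(t^2 - 16) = t*(t - 4)^2*(t + 4)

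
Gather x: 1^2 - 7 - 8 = -14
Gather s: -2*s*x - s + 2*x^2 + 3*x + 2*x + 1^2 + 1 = s*(-2*x - 1) + 2*x^2 + 5*x + 2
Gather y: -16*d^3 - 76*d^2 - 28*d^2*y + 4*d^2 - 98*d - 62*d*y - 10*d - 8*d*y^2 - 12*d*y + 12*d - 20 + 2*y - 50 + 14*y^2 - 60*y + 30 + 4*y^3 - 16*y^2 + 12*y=-16*d^3 - 72*d^2 - 96*d + 4*y^3 + y^2*(-8*d - 2) + y*(-28*d^2 - 74*d - 46) - 40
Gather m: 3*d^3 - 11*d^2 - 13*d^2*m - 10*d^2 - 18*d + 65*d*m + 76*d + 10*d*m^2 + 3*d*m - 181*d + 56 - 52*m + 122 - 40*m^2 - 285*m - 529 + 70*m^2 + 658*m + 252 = 3*d^3 - 21*d^2 - 123*d + m^2*(10*d + 30) + m*(-13*d^2 + 68*d + 321) - 99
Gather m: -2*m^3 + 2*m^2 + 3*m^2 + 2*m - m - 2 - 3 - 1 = -2*m^3 + 5*m^2 + m - 6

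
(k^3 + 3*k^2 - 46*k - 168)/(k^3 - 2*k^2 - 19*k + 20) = (k^2 - k - 42)/(k^2 - 6*k + 5)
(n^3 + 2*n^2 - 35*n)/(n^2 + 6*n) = (n^2 + 2*n - 35)/(n + 6)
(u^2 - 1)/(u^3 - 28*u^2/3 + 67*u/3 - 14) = 3*(u + 1)/(3*u^2 - 25*u + 42)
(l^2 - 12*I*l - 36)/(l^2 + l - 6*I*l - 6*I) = (l - 6*I)/(l + 1)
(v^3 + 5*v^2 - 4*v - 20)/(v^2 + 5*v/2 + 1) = 2*(v^2 + 3*v - 10)/(2*v + 1)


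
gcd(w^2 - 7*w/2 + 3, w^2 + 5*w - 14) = w - 2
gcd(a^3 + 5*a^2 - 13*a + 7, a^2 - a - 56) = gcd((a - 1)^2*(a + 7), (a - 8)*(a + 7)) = a + 7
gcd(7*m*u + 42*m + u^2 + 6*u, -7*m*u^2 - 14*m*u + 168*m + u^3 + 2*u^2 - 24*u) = u + 6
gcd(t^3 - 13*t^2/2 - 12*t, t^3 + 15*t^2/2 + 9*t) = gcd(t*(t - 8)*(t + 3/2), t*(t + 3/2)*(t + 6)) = t^2 + 3*t/2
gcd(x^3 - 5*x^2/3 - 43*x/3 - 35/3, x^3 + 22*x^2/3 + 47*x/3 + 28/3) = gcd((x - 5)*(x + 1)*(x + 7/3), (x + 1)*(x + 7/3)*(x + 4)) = x^2 + 10*x/3 + 7/3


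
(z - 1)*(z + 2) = z^2 + z - 2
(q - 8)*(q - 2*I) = q^2 - 8*q - 2*I*q + 16*I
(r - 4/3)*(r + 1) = r^2 - r/3 - 4/3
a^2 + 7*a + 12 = (a + 3)*(a + 4)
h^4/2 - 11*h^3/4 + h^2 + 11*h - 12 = (h/2 + 1)*(h - 4)*(h - 2)*(h - 3/2)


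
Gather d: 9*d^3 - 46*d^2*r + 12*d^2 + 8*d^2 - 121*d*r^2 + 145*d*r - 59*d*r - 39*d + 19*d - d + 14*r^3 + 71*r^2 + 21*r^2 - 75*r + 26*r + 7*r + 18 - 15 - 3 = 9*d^3 + d^2*(20 - 46*r) + d*(-121*r^2 + 86*r - 21) + 14*r^3 + 92*r^2 - 42*r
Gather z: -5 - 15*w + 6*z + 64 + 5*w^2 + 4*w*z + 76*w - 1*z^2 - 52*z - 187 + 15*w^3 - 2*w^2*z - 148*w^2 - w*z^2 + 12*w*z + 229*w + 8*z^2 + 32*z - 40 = 15*w^3 - 143*w^2 + 290*w + z^2*(7 - w) + z*(-2*w^2 + 16*w - 14) - 168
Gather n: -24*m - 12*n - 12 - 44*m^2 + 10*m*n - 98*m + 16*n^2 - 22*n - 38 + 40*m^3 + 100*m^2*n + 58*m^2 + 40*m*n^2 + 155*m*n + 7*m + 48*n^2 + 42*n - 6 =40*m^3 + 14*m^2 - 115*m + n^2*(40*m + 64) + n*(100*m^2 + 165*m + 8) - 56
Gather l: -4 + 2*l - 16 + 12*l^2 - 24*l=12*l^2 - 22*l - 20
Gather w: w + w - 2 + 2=2*w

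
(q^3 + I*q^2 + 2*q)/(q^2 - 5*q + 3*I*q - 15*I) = q*(q^2 + I*q + 2)/(q^2 + q*(-5 + 3*I) - 15*I)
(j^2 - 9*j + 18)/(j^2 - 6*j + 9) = (j - 6)/(j - 3)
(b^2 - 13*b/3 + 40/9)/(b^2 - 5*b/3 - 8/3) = (b - 5/3)/(b + 1)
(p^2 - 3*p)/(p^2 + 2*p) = (p - 3)/(p + 2)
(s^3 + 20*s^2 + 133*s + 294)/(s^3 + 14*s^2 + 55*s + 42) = (s + 7)/(s + 1)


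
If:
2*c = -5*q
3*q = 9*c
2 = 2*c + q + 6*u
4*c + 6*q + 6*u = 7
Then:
No Solution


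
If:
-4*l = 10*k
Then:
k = -2*l/5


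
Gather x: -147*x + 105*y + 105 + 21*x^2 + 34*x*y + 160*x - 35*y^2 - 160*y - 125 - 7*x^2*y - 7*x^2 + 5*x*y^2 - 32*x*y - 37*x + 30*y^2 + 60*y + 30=x^2*(14 - 7*y) + x*(5*y^2 + 2*y - 24) - 5*y^2 + 5*y + 10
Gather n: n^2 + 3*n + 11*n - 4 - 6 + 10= n^2 + 14*n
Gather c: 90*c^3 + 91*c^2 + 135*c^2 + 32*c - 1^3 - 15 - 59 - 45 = 90*c^3 + 226*c^2 + 32*c - 120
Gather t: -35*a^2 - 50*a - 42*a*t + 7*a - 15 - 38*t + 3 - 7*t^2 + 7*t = -35*a^2 - 43*a - 7*t^2 + t*(-42*a - 31) - 12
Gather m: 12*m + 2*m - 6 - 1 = 14*m - 7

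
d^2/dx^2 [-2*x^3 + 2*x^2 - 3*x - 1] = 4 - 12*x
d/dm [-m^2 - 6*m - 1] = -2*m - 6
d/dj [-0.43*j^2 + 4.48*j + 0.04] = 4.48 - 0.86*j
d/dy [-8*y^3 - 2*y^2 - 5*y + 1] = -24*y^2 - 4*y - 5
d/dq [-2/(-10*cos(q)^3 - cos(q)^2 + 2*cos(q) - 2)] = 4*(15*cos(q)^2 + cos(q) - 1)*sin(q)/(10*cos(q)^3 + cos(q)^2 - 2*cos(q) + 2)^2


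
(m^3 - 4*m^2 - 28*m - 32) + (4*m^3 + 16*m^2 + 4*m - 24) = 5*m^3 + 12*m^2 - 24*m - 56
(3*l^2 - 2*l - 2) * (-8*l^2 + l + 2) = -24*l^4 + 19*l^3 + 20*l^2 - 6*l - 4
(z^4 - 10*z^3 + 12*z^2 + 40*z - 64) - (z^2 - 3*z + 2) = z^4 - 10*z^3 + 11*z^2 + 43*z - 66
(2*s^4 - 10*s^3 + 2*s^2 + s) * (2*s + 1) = 4*s^5 - 18*s^4 - 6*s^3 + 4*s^2 + s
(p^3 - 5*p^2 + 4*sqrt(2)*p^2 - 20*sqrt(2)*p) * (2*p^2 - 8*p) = 2*p^5 - 18*p^4 + 8*sqrt(2)*p^4 - 72*sqrt(2)*p^3 + 40*p^3 + 160*sqrt(2)*p^2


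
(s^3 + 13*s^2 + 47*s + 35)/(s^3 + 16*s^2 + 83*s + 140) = (s + 1)/(s + 4)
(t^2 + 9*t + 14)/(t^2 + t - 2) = (t + 7)/(t - 1)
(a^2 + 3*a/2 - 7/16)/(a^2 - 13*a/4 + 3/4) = (a + 7/4)/(a - 3)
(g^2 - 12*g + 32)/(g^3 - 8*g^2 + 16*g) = (g - 8)/(g*(g - 4))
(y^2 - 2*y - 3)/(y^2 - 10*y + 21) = (y + 1)/(y - 7)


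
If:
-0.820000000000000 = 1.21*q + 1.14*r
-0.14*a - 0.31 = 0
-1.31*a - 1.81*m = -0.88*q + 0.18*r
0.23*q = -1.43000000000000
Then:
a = -2.21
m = -2.00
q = -6.22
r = 5.88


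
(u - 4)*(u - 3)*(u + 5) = u^3 - 2*u^2 - 23*u + 60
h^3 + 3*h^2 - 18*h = h*(h - 3)*(h + 6)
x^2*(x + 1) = x^3 + x^2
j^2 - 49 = (j - 7)*(j + 7)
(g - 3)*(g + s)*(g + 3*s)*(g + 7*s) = g^4 + 11*g^3*s - 3*g^3 + 31*g^2*s^2 - 33*g^2*s + 21*g*s^3 - 93*g*s^2 - 63*s^3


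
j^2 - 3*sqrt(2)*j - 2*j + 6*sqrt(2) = (j - 2)*(j - 3*sqrt(2))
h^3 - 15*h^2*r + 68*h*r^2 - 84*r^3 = (h - 7*r)*(h - 6*r)*(h - 2*r)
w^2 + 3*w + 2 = (w + 1)*(w + 2)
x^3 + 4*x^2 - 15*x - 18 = (x - 3)*(x + 1)*(x + 6)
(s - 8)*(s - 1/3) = s^2 - 25*s/3 + 8/3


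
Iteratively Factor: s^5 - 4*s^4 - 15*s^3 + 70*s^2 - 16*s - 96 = (s - 3)*(s^4 - s^3 - 18*s^2 + 16*s + 32) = (s - 4)*(s - 3)*(s^3 + 3*s^2 - 6*s - 8) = (s - 4)*(s - 3)*(s + 1)*(s^2 + 2*s - 8) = (s - 4)*(s - 3)*(s - 2)*(s + 1)*(s + 4)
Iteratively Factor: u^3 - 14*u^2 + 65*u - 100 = (u - 5)*(u^2 - 9*u + 20) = (u - 5)*(u - 4)*(u - 5)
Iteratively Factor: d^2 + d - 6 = (d - 2)*(d + 3)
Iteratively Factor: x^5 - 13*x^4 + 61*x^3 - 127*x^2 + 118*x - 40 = (x - 1)*(x^4 - 12*x^3 + 49*x^2 - 78*x + 40) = (x - 1)^2*(x^3 - 11*x^2 + 38*x - 40) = (x - 4)*(x - 1)^2*(x^2 - 7*x + 10) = (x - 4)*(x - 2)*(x - 1)^2*(x - 5)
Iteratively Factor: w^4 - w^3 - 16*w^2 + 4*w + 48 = (w + 3)*(w^3 - 4*w^2 - 4*w + 16) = (w - 2)*(w + 3)*(w^2 - 2*w - 8) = (w - 4)*(w - 2)*(w + 3)*(w + 2)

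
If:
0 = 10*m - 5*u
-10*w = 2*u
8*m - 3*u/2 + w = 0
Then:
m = 0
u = 0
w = 0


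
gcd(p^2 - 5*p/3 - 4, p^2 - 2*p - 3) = p - 3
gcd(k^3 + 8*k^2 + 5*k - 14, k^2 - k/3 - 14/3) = k + 2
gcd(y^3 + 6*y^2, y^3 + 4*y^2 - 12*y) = y^2 + 6*y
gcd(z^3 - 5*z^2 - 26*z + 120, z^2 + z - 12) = 1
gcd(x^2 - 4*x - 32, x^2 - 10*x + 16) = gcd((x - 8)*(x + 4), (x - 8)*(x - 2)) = x - 8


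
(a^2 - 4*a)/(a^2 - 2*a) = (a - 4)/(a - 2)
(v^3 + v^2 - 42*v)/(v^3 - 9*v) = (v^2 + v - 42)/(v^2 - 9)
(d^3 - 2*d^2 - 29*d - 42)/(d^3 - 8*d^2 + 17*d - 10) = (d^3 - 2*d^2 - 29*d - 42)/(d^3 - 8*d^2 + 17*d - 10)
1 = 1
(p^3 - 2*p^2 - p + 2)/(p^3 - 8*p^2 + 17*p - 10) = (p + 1)/(p - 5)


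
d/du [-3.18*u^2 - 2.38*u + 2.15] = -6.36*u - 2.38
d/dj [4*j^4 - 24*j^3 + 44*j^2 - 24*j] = 16*j^3 - 72*j^2 + 88*j - 24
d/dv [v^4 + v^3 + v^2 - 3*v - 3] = 4*v^3 + 3*v^2 + 2*v - 3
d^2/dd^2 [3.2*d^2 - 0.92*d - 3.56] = 6.40000000000000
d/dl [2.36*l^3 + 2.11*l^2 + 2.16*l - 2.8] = 7.08*l^2 + 4.22*l + 2.16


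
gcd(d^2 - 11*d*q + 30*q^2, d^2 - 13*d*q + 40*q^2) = -d + 5*q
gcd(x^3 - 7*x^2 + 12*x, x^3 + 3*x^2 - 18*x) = x^2 - 3*x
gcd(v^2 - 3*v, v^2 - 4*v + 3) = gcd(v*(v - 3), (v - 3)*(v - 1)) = v - 3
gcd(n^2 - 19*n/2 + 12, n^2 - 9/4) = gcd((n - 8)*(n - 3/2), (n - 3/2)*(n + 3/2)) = n - 3/2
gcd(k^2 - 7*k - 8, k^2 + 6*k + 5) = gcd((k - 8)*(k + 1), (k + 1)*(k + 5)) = k + 1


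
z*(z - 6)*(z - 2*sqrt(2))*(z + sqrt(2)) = z^4 - 6*z^3 - sqrt(2)*z^3 - 4*z^2 + 6*sqrt(2)*z^2 + 24*z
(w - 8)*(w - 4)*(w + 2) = w^3 - 10*w^2 + 8*w + 64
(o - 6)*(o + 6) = o^2 - 36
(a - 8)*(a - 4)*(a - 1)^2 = a^4 - 14*a^3 + 57*a^2 - 76*a + 32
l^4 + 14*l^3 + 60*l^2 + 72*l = l*(l + 2)*(l + 6)^2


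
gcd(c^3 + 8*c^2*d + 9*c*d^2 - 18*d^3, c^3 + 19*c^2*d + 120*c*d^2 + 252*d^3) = c + 6*d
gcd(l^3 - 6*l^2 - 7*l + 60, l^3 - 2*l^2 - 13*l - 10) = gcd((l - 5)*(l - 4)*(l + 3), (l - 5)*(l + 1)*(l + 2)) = l - 5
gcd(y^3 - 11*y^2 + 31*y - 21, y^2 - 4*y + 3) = y^2 - 4*y + 3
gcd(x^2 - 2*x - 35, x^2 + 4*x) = 1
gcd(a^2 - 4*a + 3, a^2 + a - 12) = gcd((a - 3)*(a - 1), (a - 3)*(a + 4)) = a - 3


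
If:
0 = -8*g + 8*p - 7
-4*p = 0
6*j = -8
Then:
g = -7/8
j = -4/3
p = 0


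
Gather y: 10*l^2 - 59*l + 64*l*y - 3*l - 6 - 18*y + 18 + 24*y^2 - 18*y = 10*l^2 - 62*l + 24*y^2 + y*(64*l - 36) + 12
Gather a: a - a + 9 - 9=0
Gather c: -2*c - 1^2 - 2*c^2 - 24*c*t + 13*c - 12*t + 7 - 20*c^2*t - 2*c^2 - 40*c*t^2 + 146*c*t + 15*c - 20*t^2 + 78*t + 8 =c^2*(-20*t - 4) + c*(-40*t^2 + 122*t + 26) - 20*t^2 + 66*t + 14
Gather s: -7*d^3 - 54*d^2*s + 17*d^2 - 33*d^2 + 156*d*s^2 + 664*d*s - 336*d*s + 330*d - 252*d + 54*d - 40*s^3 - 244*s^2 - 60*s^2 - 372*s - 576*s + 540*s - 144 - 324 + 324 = -7*d^3 - 16*d^2 + 132*d - 40*s^3 + s^2*(156*d - 304) + s*(-54*d^2 + 328*d - 408) - 144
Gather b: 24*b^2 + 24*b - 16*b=24*b^2 + 8*b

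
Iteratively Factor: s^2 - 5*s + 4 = (s - 4)*(s - 1)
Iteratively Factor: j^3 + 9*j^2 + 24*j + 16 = (j + 4)*(j^2 + 5*j + 4) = (j + 1)*(j + 4)*(j + 4)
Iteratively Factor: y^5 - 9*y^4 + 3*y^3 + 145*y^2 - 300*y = (y - 5)*(y^4 - 4*y^3 - 17*y^2 + 60*y) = y*(y - 5)*(y^3 - 4*y^2 - 17*y + 60) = y*(y - 5)^2*(y^2 + y - 12) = y*(y - 5)^2*(y + 4)*(y - 3)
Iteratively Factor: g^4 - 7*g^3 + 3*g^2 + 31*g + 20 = (g + 1)*(g^3 - 8*g^2 + 11*g + 20) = (g - 4)*(g + 1)*(g^2 - 4*g - 5) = (g - 5)*(g - 4)*(g + 1)*(g + 1)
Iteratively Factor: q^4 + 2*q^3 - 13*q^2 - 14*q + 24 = (q + 2)*(q^3 - 13*q + 12) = (q + 2)*(q + 4)*(q^2 - 4*q + 3) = (q - 1)*(q + 2)*(q + 4)*(q - 3)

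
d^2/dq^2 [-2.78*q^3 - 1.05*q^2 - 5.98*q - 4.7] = -16.68*q - 2.1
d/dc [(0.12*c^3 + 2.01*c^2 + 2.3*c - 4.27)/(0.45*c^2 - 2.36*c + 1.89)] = (0.054*c^4 - 0.5664*c^3 - 5.0982*c^2 + 11.4408*c - 5.7302)/(0.2025*c^4 - 2.124*c^3 + 7.2706*c^2 - 8.9208*c + 3.5721)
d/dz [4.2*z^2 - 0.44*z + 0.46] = 8.4*z - 0.44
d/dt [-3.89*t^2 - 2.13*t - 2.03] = -7.78*t - 2.13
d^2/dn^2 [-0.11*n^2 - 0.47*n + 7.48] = -0.220000000000000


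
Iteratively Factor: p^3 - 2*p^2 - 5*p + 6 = (p - 3)*(p^2 + p - 2) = (p - 3)*(p - 1)*(p + 2)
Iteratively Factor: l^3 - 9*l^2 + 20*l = (l)*(l^2 - 9*l + 20) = l*(l - 5)*(l - 4)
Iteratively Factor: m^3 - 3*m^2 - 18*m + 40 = (m + 4)*(m^2 - 7*m + 10) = (m - 5)*(m + 4)*(m - 2)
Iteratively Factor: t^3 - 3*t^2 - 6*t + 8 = (t - 1)*(t^2 - 2*t - 8) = (t - 1)*(t + 2)*(t - 4)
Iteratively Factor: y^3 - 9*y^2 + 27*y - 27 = (y - 3)*(y^2 - 6*y + 9) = (y - 3)^2*(y - 3)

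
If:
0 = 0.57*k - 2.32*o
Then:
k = 4.07017543859649*o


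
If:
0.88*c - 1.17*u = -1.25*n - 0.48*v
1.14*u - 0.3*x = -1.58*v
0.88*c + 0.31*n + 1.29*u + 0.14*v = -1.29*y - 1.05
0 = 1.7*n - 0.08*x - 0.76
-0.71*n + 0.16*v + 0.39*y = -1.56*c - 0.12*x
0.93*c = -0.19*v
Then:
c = -0.63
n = 1.66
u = 2.56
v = 3.06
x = 25.87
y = -3.68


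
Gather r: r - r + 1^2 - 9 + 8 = 0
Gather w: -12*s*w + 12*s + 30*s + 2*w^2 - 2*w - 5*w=42*s + 2*w^2 + w*(-12*s - 7)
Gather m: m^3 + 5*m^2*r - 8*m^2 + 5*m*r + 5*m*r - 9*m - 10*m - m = m^3 + m^2*(5*r - 8) + m*(10*r - 20)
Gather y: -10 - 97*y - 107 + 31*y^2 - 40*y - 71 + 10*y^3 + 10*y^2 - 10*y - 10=10*y^3 + 41*y^2 - 147*y - 198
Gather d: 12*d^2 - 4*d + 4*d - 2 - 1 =12*d^2 - 3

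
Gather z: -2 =-2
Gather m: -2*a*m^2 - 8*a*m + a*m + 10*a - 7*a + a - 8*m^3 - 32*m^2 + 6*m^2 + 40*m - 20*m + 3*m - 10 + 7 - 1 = 4*a - 8*m^3 + m^2*(-2*a - 26) + m*(23 - 7*a) - 4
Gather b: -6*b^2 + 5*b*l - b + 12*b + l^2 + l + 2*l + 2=-6*b^2 + b*(5*l + 11) + l^2 + 3*l + 2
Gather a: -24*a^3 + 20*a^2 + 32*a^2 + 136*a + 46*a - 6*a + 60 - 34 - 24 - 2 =-24*a^3 + 52*a^2 + 176*a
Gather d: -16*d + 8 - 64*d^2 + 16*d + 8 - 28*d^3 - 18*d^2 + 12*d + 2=-28*d^3 - 82*d^2 + 12*d + 18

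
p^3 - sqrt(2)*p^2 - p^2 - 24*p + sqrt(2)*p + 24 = (p - 1)*(p - 4*sqrt(2))*(p + 3*sqrt(2))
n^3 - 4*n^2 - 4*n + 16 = (n - 4)*(n - 2)*(n + 2)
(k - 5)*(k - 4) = k^2 - 9*k + 20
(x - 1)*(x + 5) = x^2 + 4*x - 5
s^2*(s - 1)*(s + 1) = s^4 - s^2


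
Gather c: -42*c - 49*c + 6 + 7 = 13 - 91*c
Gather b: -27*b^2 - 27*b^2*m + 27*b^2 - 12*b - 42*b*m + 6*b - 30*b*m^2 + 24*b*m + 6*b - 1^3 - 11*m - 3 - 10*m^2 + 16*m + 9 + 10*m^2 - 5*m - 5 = -27*b^2*m + b*(-30*m^2 - 18*m)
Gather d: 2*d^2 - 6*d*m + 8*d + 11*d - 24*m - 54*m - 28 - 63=2*d^2 + d*(19 - 6*m) - 78*m - 91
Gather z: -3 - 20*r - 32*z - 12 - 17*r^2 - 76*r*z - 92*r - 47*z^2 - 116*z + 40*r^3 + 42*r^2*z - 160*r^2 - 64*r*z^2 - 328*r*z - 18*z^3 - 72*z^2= 40*r^3 - 177*r^2 - 112*r - 18*z^3 + z^2*(-64*r - 119) + z*(42*r^2 - 404*r - 148) - 15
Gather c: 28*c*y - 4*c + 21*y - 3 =c*(28*y - 4) + 21*y - 3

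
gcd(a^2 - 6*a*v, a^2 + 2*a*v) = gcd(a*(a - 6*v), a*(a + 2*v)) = a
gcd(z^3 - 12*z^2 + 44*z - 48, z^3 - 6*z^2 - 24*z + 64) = z - 2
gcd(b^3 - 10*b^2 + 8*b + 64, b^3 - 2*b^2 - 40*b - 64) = b^2 - 6*b - 16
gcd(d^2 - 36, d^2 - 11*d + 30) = d - 6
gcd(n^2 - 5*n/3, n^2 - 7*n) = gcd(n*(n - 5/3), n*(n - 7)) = n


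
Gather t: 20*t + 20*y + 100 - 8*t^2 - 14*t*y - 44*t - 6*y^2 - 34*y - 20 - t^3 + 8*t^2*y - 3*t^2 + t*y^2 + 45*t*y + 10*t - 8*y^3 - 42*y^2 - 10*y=-t^3 + t^2*(8*y - 11) + t*(y^2 + 31*y - 14) - 8*y^3 - 48*y^2 - 24*y + 80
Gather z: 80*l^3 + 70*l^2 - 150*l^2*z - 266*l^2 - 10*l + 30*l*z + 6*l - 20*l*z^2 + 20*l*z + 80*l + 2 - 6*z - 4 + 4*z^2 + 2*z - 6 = 80*l^3 - 196*l^2 + 76*l + z^2*(4 - 20*l) + z*(-150*l^2 + 50*l - 4) - 8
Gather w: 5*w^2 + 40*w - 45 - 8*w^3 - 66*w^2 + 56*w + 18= -8*w^3 - 61*w^2 + 96*w - 27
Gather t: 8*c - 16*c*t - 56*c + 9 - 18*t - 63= -48*c + t*(-16*c - 18) - 54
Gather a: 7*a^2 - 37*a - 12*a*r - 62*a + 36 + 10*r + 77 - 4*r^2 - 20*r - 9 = 7*a^2 + a*(-12*r - 99) - 4*r^2 - 10*r + 104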